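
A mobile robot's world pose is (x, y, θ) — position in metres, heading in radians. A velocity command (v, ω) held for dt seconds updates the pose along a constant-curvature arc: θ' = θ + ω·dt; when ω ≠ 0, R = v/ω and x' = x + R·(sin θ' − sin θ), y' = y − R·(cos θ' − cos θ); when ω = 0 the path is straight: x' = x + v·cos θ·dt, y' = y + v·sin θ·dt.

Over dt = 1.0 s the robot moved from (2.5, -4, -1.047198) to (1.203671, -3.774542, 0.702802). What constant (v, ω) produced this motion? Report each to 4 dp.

v = -1.5000, ω = 1.7500

Δθ = 0.702802 − -1.047198 = 1.750000
ω = Δθ/dt = 1.750000/1.0 = 1.7500
R = Δx/(sin θ' − sin θ) = -0.8571
v = R·ω = -0.8571·1.7500 = -1.5000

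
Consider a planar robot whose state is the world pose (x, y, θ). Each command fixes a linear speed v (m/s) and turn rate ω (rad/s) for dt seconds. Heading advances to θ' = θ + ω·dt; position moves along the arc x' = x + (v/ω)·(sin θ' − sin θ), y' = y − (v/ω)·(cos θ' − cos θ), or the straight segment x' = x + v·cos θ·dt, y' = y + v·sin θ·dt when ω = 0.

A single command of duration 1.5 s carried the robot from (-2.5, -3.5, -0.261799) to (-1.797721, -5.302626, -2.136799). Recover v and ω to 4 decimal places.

v = 1.5000, ω = -1.2500

Δθ = -2.136799 − -0.261799 = -1.875000
ω = Δθ/dt = -1.875000/1.5 = -1.2500
R = −Δy/(cos θ' − cos θ) = -1.2000
v = R·ω = -1.2000·-1.2500 = 1.5000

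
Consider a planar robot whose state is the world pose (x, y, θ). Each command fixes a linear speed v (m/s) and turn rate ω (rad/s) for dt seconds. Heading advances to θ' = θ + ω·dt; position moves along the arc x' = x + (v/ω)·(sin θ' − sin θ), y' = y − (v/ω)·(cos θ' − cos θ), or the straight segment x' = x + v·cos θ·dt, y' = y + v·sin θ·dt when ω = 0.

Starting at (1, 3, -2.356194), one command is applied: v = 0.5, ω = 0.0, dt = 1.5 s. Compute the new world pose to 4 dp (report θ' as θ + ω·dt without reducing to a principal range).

θ' = -2.3562 + 0.0·1.5 = -2.3562
ω = 0 → straight: x' = 1 + 0.5·cos(-2.3562)·1.5 = 0.4697
y' = 3 + 0.5·sin(-2.3562)·1.5 = 2.4697

(0.4697, 2.4697, -2.3562)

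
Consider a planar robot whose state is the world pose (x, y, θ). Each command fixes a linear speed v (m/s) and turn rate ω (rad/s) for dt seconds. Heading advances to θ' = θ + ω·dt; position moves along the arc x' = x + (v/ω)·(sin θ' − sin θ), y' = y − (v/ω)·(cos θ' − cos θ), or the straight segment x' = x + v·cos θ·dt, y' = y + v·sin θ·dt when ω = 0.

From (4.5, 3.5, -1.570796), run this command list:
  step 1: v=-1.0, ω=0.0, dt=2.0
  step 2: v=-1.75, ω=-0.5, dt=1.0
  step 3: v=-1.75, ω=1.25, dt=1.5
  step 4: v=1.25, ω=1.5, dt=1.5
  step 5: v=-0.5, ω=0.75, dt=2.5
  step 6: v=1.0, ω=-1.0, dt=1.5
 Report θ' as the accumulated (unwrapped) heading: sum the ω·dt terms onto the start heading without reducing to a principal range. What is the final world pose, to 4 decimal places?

step 1: θ'=-1.5708 (straight) → pose (4.5000, 5.5000, -1.5708)
step 2: θ'=-2.0708 (R=3.5000) → pose (4.9285, 7.1780, -2.0708)
step 3: θ'=-0.1958 (R=-1.4000) → pose (3.9722, 9.2224, -0.1958)
step 4: θ'=2.0542 (R=0.8333) → pose (4.8722, 10.4272, 2.0542)
step 5: θ'=3.9292 (R=-0.6667) → pose (5.9349, 10.2667, 3.9292)
step 6: θ'=2.4292 (R=-1.0000) → pose (4.5726, 10.2154, 2.4292)

(4.5726, 10.2154, 2.4292)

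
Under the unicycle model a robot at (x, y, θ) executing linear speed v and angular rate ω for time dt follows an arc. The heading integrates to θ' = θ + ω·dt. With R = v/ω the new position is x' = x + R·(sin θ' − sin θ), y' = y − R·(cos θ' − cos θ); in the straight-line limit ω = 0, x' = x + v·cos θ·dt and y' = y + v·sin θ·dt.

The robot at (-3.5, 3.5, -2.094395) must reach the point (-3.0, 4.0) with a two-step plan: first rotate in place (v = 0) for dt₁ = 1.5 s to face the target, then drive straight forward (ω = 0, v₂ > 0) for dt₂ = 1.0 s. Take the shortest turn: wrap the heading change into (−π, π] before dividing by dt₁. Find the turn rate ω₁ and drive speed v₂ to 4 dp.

ω₁ = 1.9199, v₂ = 0.7071

heading to target = atan2(4−3.5, -3−-3.5) = 0.7854
Δθ = wrap(0.7854 − -2.0944) = 2.8798; ω₁ = Δθ/dt₁ = 1.9199
distance = √((-3−-3.5)² + (4−3.5)²) = 0.7071; v₂ = distance/dt₂ = 0.7071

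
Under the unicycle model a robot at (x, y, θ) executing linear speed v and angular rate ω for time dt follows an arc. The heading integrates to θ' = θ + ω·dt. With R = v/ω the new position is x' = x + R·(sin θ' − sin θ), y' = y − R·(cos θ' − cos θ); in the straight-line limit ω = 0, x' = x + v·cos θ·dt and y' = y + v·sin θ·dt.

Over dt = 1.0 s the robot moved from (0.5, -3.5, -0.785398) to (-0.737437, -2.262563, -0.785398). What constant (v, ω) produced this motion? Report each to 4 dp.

Δθ = -0.785398 − -0.785398 = 0.000000
ω = Δθ/dt = 0.000000/1.0 = 0.0000
ω = 0 → v = (Δx·cos θ + Δy·sin θ)/dt = -1.7500

v = -1.7500, ω = 0.0000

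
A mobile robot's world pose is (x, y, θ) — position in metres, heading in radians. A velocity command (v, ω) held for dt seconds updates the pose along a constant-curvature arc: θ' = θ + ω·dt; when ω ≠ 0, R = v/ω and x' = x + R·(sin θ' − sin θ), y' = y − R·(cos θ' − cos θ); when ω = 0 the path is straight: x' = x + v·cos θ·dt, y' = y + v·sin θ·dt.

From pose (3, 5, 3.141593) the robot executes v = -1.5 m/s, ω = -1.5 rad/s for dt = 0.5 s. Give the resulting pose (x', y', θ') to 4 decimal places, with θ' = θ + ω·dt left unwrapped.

θ' = 3.1416 + -1.5·0.5 = 2.3916
R = v/ω = -1.5/-1.5 = 1.0000
x' = 3 + 1.0000·(sin 2.3916 − sin 3.1416) = 3.6816
y' = 5 − 1.0000·(cos 2.3916 − cos 3.1416) = 4.7317

(3.6816, 4.7317, 2.3916)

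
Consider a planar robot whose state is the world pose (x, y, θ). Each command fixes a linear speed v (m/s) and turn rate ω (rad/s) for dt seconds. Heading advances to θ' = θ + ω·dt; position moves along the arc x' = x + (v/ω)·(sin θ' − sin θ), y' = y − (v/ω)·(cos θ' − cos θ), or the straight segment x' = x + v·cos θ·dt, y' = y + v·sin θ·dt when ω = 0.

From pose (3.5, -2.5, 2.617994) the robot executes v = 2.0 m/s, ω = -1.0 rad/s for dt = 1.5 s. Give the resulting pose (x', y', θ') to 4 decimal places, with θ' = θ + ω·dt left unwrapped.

θ' = 2.6180 + -1.0·1.5 = 1.1180
R = v/ω = 2.0/-1.0 = -2.0000
x' = 3.5 + -2.0000·(sin 1.1180 − sin 2.6180) = 2.7016
y' = -2.5 − -2.0000·(cos 1.1180 − cos 2.6180) = 0.1070

(2.7016, 0.1070, 1.1180)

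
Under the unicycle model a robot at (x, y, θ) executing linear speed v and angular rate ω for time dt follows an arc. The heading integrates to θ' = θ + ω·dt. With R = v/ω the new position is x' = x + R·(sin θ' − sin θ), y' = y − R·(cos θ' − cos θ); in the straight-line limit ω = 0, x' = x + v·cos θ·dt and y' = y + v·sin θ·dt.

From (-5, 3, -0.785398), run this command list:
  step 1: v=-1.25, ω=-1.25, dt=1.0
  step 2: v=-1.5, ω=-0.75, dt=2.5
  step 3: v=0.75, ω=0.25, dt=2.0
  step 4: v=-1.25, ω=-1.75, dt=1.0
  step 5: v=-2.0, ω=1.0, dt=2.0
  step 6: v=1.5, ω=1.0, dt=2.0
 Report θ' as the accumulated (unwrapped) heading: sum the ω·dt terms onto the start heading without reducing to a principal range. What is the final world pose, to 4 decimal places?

step 1: θ'=-2.0354 (R=1.0000) → pose (-5.1869, 4.1552, -2.0354)
step 2: θ'=-3.9104 (R=2.0000) → pose (-2.0083, 4.6965, -3.9104)
step 3: θ'=-3.4104 (R=3.0000) → pose (-3.2974, 5.4326, -3.4104)
step 4: θ'=-5.1604 (R=0.7143) → pose (-2.8433, 4.4345, -5.1604)
step 5: θ'=-3.1604 (R=-2.0000) → pose (-1.0783, 1.5685, -3.1604)
step 6: θ'=-1.1604 (R=1.5000) → pose (-2.4820, -0.5297, -1.1604)

(-2.4820, -0.5297, -1.1604)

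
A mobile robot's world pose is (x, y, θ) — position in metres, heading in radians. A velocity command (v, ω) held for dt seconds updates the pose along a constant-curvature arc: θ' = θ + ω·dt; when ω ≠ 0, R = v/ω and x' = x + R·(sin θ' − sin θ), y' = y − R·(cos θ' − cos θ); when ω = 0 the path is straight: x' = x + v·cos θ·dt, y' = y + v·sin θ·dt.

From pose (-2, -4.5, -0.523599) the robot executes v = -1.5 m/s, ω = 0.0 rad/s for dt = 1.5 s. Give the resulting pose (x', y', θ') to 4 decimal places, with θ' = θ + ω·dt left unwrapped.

(-3.9486, -3.3750, -0.5236)

θ' = -0.5236 + 0.0·1.5 = -0.5236
ω = 0 → straight: x' = -2 + -1.5·cos(-0.5236)·1.5 = -3.9486
y' = -4.5 + -1.5·sin(-0.5236)·1.5 = -3.3750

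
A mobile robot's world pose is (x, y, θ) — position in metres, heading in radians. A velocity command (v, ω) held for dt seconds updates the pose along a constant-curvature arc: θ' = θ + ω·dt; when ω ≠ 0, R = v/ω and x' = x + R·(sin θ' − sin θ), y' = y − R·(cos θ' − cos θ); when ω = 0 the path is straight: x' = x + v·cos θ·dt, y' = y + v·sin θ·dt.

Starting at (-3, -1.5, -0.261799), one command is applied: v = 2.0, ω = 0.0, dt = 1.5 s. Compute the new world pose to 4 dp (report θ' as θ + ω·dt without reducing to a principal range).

(-0.1022, -2.2765, -0.2618)

θ' = -0.2618 + 0.0·1.5 = -0.2618
ω = 0 → straight: x' = -3 + 2.0·cos(-0.2618)·1.5 = -0.1022
y' = -1.5 + 2.0·sin(-0.2618)·1.5 = -2.2765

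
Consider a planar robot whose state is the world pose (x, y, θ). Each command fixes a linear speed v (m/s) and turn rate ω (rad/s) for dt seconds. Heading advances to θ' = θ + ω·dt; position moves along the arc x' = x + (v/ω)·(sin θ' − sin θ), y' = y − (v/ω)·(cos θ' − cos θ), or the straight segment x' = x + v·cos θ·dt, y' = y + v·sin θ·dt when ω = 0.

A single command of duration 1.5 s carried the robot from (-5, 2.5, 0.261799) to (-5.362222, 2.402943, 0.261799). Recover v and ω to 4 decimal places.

Δθ = 0.261799 − 0.261799 = 0.000000
ω = Δθ/dt = 0.000000/1.5 = 0.0000
ω = 0 → v = (Δx·cos θ + Δy·sin θ)/dt = -0.2500

v = -0.2500, ω = 0.0000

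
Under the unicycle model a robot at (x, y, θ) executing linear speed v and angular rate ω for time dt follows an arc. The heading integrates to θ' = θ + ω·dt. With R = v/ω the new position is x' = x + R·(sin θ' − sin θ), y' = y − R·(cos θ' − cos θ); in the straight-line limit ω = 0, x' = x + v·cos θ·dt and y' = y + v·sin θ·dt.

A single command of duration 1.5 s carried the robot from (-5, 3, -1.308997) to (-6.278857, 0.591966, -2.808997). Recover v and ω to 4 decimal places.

v = 2.0000, ω = -1.0000

Δθ = -2.808997 − -1.308997 = -1.500000
ω = Δθ/dt = -1.500000/1.5 = -1.0000
R = −Δy/(cos θ' − cos θ) = -2.0000
v = R·ω = -2.0000·-1.0000 = 2.0000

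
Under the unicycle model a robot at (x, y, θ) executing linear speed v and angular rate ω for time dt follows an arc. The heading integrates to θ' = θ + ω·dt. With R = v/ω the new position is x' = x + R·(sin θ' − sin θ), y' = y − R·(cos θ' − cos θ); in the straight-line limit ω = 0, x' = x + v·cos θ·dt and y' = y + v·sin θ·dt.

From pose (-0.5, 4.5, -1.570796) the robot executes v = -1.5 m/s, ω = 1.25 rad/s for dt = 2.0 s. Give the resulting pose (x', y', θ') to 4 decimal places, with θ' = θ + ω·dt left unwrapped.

(-2.6614, 5.2182, 0.9292)

θ' = -1.5708 + 1.25·2.0 = 0.9292
R = v/ω = -1.5/1.25 = -1.2000
x' = -0.5 + -1.2000·(sin 0.9292 − sin -1.5708) = -2.6614
y' = 4.5 − -1.2000·(cos 0.9292 − cos -1.5708) = 5.2182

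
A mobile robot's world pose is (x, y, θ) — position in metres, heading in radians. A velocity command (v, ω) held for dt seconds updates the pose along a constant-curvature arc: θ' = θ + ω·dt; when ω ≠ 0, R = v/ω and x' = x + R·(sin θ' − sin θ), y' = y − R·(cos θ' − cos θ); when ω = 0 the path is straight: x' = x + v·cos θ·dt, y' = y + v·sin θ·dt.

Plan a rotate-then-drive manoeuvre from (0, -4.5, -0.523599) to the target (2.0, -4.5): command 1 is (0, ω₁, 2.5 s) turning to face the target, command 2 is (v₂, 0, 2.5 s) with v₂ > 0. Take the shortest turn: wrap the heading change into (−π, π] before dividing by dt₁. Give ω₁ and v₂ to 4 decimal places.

heading to target = atan2(-4.5−-4.5, 2−0) = 0.0000
Δθ = wrap(0.0000 − -0.5236) = 0.5236; ω₁ = Δθ/dt₁ = 0.2094
distance = √((2−0)² + (-4.5−-4.5)²) = 2.0000; v₂ = distance/dt₂ = 0.8000

ω₁ = 0.2094, v₂ = 0.8000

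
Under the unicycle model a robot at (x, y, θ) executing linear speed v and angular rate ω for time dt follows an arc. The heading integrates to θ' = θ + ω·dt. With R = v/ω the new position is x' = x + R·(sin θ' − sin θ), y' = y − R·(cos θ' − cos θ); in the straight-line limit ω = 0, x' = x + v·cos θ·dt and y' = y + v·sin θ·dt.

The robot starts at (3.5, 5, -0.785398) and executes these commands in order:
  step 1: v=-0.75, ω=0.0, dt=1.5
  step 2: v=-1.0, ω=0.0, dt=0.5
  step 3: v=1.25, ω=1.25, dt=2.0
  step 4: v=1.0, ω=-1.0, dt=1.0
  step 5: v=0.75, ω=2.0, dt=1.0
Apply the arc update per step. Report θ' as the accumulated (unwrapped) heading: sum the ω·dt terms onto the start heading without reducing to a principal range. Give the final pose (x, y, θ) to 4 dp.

step 1: θ'=-0.7854 (straight) → pose (2.7045, 5.7955, -0.7854)
step 2: θ'=-0.7854 (straight) → pose (2.3510, 6.1490, -0.7854)
step 3: θ'=1.7146 (R=1.0000) → pose (4.0477, 6.9995, 1.7146)
step 4: θ'=0.7146 (R=-1.0000) → pose (4.3821, 7.8981, 0.7146)
step 5: θ'=2.7146 (R=0.3750) → pose (4.2917, 8.5227, 2.7146)

(4.2917, 8.5227, 2.7146)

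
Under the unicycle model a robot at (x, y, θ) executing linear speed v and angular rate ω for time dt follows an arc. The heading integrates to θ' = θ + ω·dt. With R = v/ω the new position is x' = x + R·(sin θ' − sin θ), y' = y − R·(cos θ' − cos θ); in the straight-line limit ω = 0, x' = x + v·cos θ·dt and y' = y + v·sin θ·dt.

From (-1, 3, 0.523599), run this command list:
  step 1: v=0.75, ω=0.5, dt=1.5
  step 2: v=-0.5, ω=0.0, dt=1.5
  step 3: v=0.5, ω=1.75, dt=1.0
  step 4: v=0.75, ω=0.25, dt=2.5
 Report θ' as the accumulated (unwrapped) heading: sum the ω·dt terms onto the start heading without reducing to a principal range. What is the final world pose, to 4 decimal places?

(-2.5848, 3.1535, 3.6486)

step 1: θ'=1.2736 (R=1.5000) → pose (-0.3158, 3.8598, 1.2736)
step 2: θ'=1.2736 (straight) → pose (-0.5354, 3.1427, 1.2736)
step 3: θ'=3.0236 (R=0.2857) → pose (-0.7749, 3.5101, 3.0236)
step 4: θ'=3.6486 (R=3.0000) → pose (-2.5848, 3.1535, 3.6486)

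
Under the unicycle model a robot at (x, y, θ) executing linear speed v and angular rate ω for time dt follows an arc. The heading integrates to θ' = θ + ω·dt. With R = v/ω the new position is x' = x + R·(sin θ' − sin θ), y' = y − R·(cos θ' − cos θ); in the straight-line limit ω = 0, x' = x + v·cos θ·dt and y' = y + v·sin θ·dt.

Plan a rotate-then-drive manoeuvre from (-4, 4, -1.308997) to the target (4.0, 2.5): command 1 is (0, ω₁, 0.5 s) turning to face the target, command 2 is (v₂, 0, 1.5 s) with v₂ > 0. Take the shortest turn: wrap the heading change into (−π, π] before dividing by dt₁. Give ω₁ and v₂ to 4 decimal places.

ω₁ = 2.2473, v₂ = 5.4263

heading to target = atan2(2.5−4, 4−-4) = -0.1853
Δθ = wrap(-0.1853 − -1.3090) = 1.1236; ω₁ = Δθ/dt₁ = 2.2473
distance = √((4−-4)² + (2.5−4)²) = 8.1394; v₂ = distance/dt₂ = 5.4263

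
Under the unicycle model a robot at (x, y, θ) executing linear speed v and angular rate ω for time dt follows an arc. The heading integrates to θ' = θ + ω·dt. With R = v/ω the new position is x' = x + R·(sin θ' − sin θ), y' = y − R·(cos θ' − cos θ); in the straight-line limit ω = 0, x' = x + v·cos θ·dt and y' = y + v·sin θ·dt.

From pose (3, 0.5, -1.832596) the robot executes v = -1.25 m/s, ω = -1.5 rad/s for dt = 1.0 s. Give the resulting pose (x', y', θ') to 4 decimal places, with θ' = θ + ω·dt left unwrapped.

θ' = -1.8326 + -1.5·1.0 = -3.3326
R = v/ω = -1.25/-1.5 = 0.8333
x' = 3 + 0.8333·(sin -3.3326 − sin -1.8326) = 3.9631
y' = 0.5 − 0.8333·(cos -3.3326 − cos -1.8326) = 1.1025

(3.9631, 1.1025, -3.3326)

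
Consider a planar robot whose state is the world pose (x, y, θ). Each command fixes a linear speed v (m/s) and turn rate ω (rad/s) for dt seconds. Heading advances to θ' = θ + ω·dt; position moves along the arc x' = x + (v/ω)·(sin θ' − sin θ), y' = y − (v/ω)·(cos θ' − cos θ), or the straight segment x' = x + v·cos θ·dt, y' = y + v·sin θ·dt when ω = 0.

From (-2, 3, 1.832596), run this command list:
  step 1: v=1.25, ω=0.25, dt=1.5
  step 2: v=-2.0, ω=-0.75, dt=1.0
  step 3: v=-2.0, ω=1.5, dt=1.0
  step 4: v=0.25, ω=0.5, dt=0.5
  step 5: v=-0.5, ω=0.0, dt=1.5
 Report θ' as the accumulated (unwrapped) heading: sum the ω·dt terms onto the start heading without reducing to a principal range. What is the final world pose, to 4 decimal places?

(-0.5993, 1.3875, 3.2076)

step 1: θ'=2.2076 (R=5.0000) → pose (-2.8096, 4.6790, 2.2076)
step 2: θ'=1.4576 (R=2.6667) → pose (-2.3040, 2.7921, 1.4576)
step 3: θ'=2.9576 (R=-1.3333) → pose (-1.2232, 1.3307, 2.9576)
step 4: θ'=3.2076 (R=0.5000) → pose (-1.3476, 1.3381, 3.2076)
step 5: θ'=3.2076 (straight) → pose (-0.5993, 1.3875, 3.2076)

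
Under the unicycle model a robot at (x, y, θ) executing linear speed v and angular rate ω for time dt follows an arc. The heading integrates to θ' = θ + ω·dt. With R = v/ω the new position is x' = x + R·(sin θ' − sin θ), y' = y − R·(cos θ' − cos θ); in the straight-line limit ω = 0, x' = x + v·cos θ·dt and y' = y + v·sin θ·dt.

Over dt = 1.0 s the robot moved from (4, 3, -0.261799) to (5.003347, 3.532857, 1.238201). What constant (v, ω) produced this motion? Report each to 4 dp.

v = 1.2500, ω = 1.5000

Δθ = 1.238201 − -0.261799 = 1.500000
ω = Δθ/dt = 1.500000/1.0 = 1.5000
R = Δx/(sin θ' − sin θ) = 0.8333
v = R·ω = 0.8333·1.5000 = 1.2500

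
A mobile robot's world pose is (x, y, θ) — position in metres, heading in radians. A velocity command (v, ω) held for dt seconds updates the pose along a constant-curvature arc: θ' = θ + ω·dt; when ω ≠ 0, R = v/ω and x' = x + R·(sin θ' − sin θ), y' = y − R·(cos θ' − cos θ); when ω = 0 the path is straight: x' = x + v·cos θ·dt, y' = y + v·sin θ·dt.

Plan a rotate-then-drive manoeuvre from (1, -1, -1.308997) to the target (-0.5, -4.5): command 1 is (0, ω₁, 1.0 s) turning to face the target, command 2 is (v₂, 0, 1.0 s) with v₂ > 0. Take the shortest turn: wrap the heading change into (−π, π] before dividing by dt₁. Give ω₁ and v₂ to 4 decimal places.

heading to target = atan2(-4.5−-1, -0.5−1) = -1.9757
Δθ = wrap(-1.9757 − -1.3090) = -0.6667; ω₁ = Δθ/dt₁ = -0.6667
distance = √((-0.5−1)² + (-4.5−-1)²) = 3.8079; v₂ = distance/dt₂ = 3.8079

ω₁ = -0.6667, v₂ = 3.8079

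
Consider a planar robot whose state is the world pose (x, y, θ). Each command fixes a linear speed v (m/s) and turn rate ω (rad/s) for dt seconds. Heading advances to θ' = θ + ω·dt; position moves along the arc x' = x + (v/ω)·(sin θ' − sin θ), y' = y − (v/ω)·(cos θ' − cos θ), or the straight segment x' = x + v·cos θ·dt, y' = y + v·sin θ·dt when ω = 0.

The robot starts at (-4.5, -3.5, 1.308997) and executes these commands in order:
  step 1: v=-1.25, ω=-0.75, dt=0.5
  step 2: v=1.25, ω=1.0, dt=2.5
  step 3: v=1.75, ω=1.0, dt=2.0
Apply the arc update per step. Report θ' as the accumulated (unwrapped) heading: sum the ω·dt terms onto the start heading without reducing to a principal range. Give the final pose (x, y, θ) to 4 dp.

step 1: θ'=0.9340 (R=1.6667) → pose (-4.7699, -4.0597, 0.9340)
step 2: θ'=3.4340 (R=1.2500) → pose (-6.1352, -2.1195, 3.4340)
step 3: θ'=5.4340 (R=1.7500) → pose (-6.9446, -4.9512, 5.4340)

(-6.9446, -4.9512, 5.4340)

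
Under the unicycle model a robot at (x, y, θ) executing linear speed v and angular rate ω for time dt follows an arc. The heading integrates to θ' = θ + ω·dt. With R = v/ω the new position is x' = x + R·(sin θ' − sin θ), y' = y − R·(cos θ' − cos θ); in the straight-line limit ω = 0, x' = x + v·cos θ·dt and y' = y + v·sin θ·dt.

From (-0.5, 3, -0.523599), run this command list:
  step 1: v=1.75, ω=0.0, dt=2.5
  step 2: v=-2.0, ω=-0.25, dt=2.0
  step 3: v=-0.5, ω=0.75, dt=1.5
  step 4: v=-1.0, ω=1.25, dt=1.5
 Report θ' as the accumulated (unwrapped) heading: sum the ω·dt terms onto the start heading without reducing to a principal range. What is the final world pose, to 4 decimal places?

step 1: θ'=-0.5236 (straight) → pose (3.2889, 0.8125, -0.5236)
step 2: θ'=-1.0236 (R=8.0000) → pose (0.4570, 3.5783, -1.0236)
step 3: θ'=0.1014 (R=-0.6667) → pose (-0.1798, 3.8947, 0.1014)
step 4: θ'=1.9764 (R=-0.8000) → pose (-0.8339, 2.7832, 1.9764)

(-0.8339, 2.7832, 1.9764)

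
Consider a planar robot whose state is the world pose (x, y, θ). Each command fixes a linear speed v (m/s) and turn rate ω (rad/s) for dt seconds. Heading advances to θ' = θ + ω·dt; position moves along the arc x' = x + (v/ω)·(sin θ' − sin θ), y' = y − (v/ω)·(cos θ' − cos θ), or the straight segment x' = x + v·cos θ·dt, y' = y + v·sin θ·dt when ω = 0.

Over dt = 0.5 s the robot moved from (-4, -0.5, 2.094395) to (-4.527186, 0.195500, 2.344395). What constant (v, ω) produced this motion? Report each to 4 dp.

Δθ = 2.344395 − 2.094395 = 0.250000
ω = Δθ/dt = 0.250000/0.5 = 0.5000
R = −Δy/(cos θ' − cos θ) = 3.5000
v = R·ω = 3.5000·0.5000 = 1.7500

v = 1.7500, ω = 0.5000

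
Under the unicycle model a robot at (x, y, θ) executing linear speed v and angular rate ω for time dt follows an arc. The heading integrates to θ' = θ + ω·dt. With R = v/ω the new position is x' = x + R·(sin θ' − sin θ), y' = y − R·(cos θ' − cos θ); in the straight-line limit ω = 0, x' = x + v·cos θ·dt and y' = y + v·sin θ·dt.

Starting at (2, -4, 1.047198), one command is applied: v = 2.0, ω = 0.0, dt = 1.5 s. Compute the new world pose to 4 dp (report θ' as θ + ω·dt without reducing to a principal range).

(3.5000, -1.4019, 1.0472)

θ' = 1.0472 + 0.0·1.5 = 1.0472
ω = 0 → straight: x' = 2 + 2.0·cos(1.0472)·1.5 = 3.5000
y' = -4 + 2.0·sin(1.0472)·1.5 = -1.4019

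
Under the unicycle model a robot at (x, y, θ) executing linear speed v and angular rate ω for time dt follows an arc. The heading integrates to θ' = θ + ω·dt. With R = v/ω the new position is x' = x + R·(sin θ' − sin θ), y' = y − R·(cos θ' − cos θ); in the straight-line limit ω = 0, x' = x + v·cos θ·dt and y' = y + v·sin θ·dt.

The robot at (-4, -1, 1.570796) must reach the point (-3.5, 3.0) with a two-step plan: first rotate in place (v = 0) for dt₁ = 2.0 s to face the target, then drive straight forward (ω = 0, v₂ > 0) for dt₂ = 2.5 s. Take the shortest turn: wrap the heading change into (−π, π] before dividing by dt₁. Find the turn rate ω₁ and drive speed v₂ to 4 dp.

heading to target = atan2(3−-1, -3.5−-4) = 1.4464
Δθ = wrap(1.4464 − 1.5708) = -0.1244; ω₁ = Δθ/dt₁ = -0.0622
distance = √((-3.5−-4)² + (3−-1)²) = 4.0311; v₂ = distance/dt₂ = 1.6125

ω₁ = -0.0622, v₂ = 1.6125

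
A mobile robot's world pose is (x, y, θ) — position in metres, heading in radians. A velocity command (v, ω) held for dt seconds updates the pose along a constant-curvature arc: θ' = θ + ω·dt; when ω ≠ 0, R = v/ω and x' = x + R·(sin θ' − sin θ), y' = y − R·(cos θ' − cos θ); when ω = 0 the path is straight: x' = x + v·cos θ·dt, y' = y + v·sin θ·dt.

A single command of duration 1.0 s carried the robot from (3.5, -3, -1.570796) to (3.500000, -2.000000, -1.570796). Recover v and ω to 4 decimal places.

v = -1.0000, ω = 0.0000

Δθ = -1.570796 − -1.570796 = 0.000000
ω = Δθ/dt = 0.000000/1.0 = 0.0000
ω = 0 → v = (Δx·cos θ + Δy·sin θ)/dt = -1.0000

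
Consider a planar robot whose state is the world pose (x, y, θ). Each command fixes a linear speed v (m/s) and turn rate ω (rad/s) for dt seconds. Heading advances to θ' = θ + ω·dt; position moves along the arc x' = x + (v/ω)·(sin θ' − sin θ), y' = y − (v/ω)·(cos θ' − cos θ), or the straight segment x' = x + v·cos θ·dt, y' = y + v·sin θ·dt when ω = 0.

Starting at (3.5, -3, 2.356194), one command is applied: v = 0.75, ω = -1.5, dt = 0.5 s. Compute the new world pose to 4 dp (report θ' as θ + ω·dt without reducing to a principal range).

θ' = 2.3562 + -1.5·0.5 = 1.6062
R = v/ω = 0.75/-1.5 = -0.5000
x' = 3.5 + -0.5000·(sin 1.6062 − sin 2.3562) = 3.3539
y' = -3 − -0.5000·(cos 1.6062 − cos 2.3562) = -2.6641

(3.3539, -2.6641, 1.6062)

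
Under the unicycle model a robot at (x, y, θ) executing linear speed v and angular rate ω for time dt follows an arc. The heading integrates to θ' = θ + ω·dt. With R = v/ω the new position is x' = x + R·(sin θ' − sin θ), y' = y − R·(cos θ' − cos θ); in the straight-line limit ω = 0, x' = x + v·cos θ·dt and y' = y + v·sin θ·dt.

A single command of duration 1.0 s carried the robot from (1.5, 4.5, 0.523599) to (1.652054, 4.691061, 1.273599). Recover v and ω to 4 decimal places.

v = 0.2500, ω = 0.7500

Δθ = 1.273599 − 0.523599 = 0.750000
ω = Δθ/dt = 0.750000/1.0 = 0.7500
R = −Δy/(cos θ' − cos θ) = 0.3333
v = R·ω = 0.3333·0.7500 = 0.2500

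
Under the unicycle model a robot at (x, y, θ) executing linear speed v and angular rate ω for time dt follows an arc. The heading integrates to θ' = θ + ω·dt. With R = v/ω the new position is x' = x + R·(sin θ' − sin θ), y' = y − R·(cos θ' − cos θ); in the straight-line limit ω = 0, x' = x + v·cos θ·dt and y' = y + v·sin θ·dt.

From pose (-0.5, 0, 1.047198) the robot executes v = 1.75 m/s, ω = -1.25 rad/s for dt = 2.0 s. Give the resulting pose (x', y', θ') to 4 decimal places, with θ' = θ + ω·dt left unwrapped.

θ' = 1.0472 + -1.25·2.0 = -1.4528
R = v/ω = 1.75/-1.25 = -1.4000
x' = -0.5 + -1.4000·(sin -1.4528 − sin 1.0472) = 2.1027
y' = 0 − -1.4000·(cos -1.4528 − cos 1.0472) = -0.5352

(2.1027, -0.5352, -1.4528)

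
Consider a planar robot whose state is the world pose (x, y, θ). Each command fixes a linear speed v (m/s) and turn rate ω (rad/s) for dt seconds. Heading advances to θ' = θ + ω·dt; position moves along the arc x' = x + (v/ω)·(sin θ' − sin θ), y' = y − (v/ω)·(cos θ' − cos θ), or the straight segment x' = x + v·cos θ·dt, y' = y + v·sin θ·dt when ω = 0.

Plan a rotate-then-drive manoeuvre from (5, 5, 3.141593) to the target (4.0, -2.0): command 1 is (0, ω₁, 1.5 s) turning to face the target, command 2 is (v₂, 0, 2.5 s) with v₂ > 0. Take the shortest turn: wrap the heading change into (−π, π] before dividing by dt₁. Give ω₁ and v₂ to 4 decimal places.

ω₁ = 0.9526, v₂ = 2.8284

heading to target = atan2(-2−5, 4−5) = -1.7127
Δθ = wrap(-1.7127 − 3.1416) = 1.4289; ω₁ = Δθ/dt₁ = 0.9526
distance = √((4−5)² + (-2−5)²) = 7.0711; v₂ = distance/dt₂ = 2.8284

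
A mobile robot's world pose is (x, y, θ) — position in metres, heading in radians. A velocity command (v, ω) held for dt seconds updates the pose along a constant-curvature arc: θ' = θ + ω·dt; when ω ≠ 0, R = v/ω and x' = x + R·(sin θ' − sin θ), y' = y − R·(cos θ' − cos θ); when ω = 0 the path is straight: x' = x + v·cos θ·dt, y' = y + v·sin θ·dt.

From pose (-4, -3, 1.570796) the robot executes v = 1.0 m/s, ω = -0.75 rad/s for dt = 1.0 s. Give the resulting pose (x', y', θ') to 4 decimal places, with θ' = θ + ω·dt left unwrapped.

(-3.6423, -2.0911, 0.8208)

θ' = 1.5708 + -0.75·1.0 = 0.8208
R = v/ω = 1.0/-0.75 = -1.3333
x' = -4 + -1.3333·(sin 0.8208 − sin 1.5708) = -3.6423
y' = -3 − -1.3333·(cos 0.8208 − cos 1.5708) = -2.0911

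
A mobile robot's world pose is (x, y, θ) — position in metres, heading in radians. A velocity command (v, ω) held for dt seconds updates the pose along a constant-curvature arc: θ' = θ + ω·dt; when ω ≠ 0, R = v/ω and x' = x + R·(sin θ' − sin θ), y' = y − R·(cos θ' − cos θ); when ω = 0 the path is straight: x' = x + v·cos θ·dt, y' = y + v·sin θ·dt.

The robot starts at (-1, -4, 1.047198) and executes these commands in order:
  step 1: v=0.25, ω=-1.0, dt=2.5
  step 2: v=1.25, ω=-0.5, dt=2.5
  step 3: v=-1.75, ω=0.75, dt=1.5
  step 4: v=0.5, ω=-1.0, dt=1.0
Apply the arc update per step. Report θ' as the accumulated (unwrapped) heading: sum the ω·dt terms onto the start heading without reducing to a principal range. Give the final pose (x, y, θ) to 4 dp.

(-0.8466, -4.9762, -2.5778)

step 1: θ'=-1.4528 (R=-0.2500) → pose (-0.5352, -4.0956, -1.4528)
step 2: θ'=-2.7028 (R=-2.5000) → pose (-1.9557, -6.6530, -2.7028)
step 3: θ'=-1.5778 (R=-2.3333) → pose (-0.6138, -4.5571, -1.5778)
step 4: θ'=-2.5778 (R=-0.5000) → pose (-0.8466, -4.9762, -2.5778)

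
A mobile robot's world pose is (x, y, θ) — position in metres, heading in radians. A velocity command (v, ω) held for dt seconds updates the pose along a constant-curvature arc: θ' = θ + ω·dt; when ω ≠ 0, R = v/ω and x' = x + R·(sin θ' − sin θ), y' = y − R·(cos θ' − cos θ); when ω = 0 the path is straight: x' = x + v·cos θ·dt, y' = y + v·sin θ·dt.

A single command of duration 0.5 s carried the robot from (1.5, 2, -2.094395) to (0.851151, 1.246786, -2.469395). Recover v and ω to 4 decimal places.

v = 2.0000, ω = -0.7500

Δθ = -2.469395 − -2.094395 = -0.375000
ω = Δθ/dt = -0.375000/0.5 = -0.7500
R = −Δy/(cos θ' − cos θ) = -2.6667
v = R·ω = -2.6667·-0.7500 = 2.0000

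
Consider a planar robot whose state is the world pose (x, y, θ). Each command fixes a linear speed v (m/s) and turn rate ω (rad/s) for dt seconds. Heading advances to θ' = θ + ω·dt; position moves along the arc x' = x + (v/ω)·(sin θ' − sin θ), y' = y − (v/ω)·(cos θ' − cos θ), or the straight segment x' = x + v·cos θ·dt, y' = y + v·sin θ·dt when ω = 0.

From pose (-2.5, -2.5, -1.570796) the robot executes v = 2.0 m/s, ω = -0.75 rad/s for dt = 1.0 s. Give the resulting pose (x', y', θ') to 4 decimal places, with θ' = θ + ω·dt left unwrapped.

(-3.2155, -4.3177, -2.3208)

θ' = -1.5708 + -0.75·1.0 = -2.3208
R = v/ω = 2.0/-0.75 = -2.6667
x' = -2.5 + -2.6667·(sin -2.3208 − sin -1.5708) = -3.2155
y' = -2.5 − -2.6667·(cos -2.3208 − cos -1.5708) = -4.3177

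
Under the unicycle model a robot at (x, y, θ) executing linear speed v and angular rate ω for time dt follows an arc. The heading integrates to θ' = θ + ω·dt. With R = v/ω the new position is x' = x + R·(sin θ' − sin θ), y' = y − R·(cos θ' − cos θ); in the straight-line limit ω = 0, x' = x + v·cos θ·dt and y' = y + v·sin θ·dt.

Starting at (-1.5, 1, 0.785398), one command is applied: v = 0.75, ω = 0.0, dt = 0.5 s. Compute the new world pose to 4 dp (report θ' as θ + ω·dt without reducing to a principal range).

(-1.2348, 1.2652, 0.7854)

θ' = 0.7854 + 0.0·0.5 = 0.7854
ω = 0 → straight: x' = -1.5 + 0.75·cos(0.7854)·0.5 = -1.2348
y' = 1 + 0.75·sin(0.7854)·0.5 = 1.2652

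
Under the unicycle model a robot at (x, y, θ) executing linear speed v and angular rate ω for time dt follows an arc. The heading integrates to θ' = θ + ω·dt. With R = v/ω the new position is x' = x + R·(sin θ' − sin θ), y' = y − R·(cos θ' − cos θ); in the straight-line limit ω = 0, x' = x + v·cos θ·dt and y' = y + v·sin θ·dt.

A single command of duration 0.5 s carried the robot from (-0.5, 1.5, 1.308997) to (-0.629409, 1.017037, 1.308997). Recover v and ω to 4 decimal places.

Δθ = 1.308997 − 1.308997 = 0.000000
ω = Δθ/dt = 0.000000/0.5 = 0.0000
ω = 0 → v = (Δx·cos θ + Δy·sin θ)/dt = -1.0000

v = -1.0000, ω = 0.0000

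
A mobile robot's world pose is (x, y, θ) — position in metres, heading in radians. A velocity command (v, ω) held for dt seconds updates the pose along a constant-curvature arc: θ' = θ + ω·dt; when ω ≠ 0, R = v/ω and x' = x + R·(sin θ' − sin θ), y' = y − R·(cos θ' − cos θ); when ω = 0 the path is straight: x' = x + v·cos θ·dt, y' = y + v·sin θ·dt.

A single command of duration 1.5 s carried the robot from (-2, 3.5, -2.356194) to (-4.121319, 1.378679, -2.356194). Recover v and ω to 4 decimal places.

v = 2.0000, ω = 0.0000

Δθ = -2.356194 − -2.356194 = 0.000000
ω = Δθ/dt = 0.000000/1.5 = 0.0000
ω = 0 → v = (Δx·cos θ + Δy·sin θ)/dt = 2.0000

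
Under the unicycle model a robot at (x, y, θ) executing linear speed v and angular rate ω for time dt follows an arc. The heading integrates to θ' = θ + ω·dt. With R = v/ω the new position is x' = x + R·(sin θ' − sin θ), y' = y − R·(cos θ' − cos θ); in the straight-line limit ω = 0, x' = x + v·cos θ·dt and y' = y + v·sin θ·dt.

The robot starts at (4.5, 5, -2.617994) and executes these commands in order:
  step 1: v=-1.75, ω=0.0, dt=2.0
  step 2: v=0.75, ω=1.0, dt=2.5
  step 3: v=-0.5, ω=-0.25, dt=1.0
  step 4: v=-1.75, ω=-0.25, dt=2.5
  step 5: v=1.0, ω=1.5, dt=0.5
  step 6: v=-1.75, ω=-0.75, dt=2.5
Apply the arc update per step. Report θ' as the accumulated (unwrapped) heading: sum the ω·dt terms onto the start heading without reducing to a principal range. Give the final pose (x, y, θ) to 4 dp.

step 1: θ'=-2.6180 (straight) → pose (7.5311, 6.7500, -2.6180)
step 2: θ'=-0.1180 (R=0.7500) → pose (7.8178, 5.3557, -0.1180)
step 3: θ'=-0.3680 (R=2.0000) → pose (7.3338, 5.4757, -0.3680)
step 4: θ'=-0.9930 (R=7.0000) → pose (3.9883, 8.1838, -0.9930)
step 5: θ'=-0.2430 (R=0.6667) → pose (4.3863, 7.9008, -0.2430)
step 6: θ'=-2.1180 (R=2.3333) → pose (2.9551, 11.3796, -2.1180)

(2.9551, 11.3796, -2.1180)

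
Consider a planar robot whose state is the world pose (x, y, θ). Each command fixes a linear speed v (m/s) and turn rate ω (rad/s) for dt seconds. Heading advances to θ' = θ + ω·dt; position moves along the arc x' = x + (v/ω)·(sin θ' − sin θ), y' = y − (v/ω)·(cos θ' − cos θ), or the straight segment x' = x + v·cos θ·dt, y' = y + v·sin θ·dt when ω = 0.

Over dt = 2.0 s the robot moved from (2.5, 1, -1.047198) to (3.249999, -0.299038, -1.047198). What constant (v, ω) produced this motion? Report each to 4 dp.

Δθ = -1.047198 − -1.047198 = 0.000000
ω = Δθ/dt = 0.000000/2.0 = 0.0000
ω = 0 → v = (Δx·cos θ + Δy·sin θ)/dt = 0.7500

v = 0.7500, ω = 0.0000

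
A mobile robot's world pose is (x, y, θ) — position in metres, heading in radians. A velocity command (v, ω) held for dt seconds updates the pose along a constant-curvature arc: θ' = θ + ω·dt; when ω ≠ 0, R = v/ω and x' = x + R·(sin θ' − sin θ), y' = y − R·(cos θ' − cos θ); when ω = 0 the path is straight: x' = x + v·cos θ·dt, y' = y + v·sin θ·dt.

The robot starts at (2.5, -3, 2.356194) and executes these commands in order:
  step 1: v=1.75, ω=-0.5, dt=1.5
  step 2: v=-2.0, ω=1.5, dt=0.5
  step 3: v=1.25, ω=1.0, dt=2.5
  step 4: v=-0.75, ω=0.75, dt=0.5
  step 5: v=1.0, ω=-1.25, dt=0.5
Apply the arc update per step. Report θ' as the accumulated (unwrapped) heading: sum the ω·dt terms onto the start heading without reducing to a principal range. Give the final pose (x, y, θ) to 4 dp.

(-0.2747, -2.7366, 4.6062)

step 1: θ'=1.6062 (R=-3.5000) → pose (1.4771, -0.6490, 1.6062)
step 2: θ'=2.3562 (R=-1.3333) → pose (1.8668, -1.5446, 2.3562)
step 3: θ'=4.8562 (R=1.2500) → pose (-0.2542, -2.6076, 4.8562)
step 4: θ'=5.2312 (R=-1.0000) → pose (-0.3755, -2.2551, 5.2312)
step 5: θ'=4.6062 (R=-0.8000) → pose (-0.2747, -2.7366, 4.6062)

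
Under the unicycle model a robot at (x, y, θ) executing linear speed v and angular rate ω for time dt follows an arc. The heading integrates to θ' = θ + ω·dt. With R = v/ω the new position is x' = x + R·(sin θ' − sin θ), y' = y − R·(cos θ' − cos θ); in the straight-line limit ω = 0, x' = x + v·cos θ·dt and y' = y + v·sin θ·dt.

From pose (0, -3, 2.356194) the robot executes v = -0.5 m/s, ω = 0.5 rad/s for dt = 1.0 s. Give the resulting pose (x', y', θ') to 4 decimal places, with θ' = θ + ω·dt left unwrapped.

(0.4256, -3.2524, 2.8562)

θ' = 2.3562 + 0.5·1.0 = 2.8562
R = v/ω = -0.5/0.5 = -1.0000
x' = 0 + -1.0000·(sin 2.8562 − sin 2.3562) = 0.4256
y' = -3 − -1.0000·(cos 2.8562 − cos 2.3562) = -3.2524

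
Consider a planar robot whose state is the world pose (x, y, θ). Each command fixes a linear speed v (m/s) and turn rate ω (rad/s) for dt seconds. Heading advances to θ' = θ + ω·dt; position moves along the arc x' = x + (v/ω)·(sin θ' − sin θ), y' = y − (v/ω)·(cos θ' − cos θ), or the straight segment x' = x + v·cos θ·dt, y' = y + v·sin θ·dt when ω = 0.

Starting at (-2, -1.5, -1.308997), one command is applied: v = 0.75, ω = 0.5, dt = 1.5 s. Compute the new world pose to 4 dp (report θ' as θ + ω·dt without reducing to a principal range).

(-1.3466, -2.3835, -0.5590)

θ' = -1.3090 + 0.5·1.5 = -0.5590
R = v/ω = 0.75/0.5 = 1.5000
x' = -2 + 1.5000·(sin -0.5590 − sin -1.3090) = -1.3466
y' = -1.5 − 1.5000·(cos -0.5590 − cos -1.3090) = -2.3835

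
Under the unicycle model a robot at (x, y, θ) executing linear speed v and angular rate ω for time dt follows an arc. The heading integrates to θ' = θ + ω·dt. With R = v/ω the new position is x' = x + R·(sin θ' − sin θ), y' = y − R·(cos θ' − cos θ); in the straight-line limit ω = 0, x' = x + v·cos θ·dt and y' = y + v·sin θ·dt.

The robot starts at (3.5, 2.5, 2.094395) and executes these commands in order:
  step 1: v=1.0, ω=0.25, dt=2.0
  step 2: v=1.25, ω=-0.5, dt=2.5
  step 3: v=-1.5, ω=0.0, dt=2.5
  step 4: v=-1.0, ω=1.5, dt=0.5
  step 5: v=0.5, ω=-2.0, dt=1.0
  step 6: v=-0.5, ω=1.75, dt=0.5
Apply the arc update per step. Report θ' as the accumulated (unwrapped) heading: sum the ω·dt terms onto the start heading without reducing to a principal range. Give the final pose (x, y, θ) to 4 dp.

step 1: θ'=2.5944 (R=4.0000) → pose (2.1171, 3.9159, 2.5944)
step 2: θ'=1.3444 (R=-2.5000) → pose (0.9816, 6.6121, 1.3444)
step 3: θ'=1.3444 (straight) → pose (0.1399, 2.9578, 1.3444)
step 4: θ'=2.0944 (R=-0.6667) → pose (0.2122, 2.4748, 2.0944)
step 5: θ'=0.0944 (R=-0.2500) → pose (0.4051, 2.8487, 0.0944)
step 6: θ'=0.9694 (R=-0.2857) → pose (0.1964, 2.7259, 0.9694)

(0.1964, 2.7259, 0.9694)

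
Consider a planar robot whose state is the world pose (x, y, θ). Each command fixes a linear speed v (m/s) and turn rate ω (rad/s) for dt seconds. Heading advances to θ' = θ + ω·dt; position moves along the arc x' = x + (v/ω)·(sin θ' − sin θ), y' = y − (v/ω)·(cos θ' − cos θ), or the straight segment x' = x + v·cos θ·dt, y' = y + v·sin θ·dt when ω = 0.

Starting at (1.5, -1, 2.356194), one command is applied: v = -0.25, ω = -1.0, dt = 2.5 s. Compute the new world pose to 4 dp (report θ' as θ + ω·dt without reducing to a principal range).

(1.2874, -1.4242, -0.1438)

θ' = 2.3562 + -1.0·2.5 = -0.1438
R = v/ω = -0.25/-1.0 = 0.2500
x' = 1.5 + 0.2500·(sin -0.1438 − sin 2.3562) = 1.2874
y' = -1 − 0.2500·(cos -0.1438 − cos 2.3562) = -1.4242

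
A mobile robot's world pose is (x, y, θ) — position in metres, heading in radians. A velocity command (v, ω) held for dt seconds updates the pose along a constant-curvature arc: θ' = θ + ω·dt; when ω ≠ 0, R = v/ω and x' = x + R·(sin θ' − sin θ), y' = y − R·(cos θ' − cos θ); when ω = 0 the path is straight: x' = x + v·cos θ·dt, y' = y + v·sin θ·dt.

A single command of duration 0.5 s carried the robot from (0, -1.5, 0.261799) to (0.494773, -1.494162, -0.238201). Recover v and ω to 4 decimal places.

v = 1.0000, ω = -1.0000

Δθ = -0.238201 − 0.261799 = -0.500000
ω = Δθ/dt = -0.500000/0.5 = -1.0000
R = Δx/(sin θ' − sin θ) = -1.0000
v = R·ω = -1.0000·-1.0000 = 1.0000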